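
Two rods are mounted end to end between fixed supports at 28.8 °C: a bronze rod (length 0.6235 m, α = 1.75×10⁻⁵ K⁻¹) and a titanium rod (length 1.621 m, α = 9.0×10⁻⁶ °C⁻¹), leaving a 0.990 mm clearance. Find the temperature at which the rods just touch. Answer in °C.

T = 67.6 °C

Gap closes when ΔL₁ + ΔL₂ = 0.990 mm = 9.90×10⁻⁴ m
(α₁L₁ + α₂L₂)ΔT = g
α₁L₁ + α₂L₂ = 1.75×10⁻⁵×0.6235 + 9.0×10⁻⁶×1.621 = 2.550025×10⁻⁵ m/K
ΔT = 9.90×10⁻⁴ / 2.550025×10⁻⁵ = 38.823 K
T = 28.8 + 38.823 = 67.623 °C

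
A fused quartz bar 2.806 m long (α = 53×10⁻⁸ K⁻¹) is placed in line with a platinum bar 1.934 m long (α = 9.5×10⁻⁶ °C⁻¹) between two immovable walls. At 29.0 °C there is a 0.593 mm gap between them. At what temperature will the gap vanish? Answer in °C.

α₁L₁ = 1.48718×10⁻⁶ m/K, α₂L₂ = 1.8373×10⁻⁵ m/K → total 1.986018×10⁻⁵ m/K
ΔT = g/(α₁L₁+α₂L₂) = 5.93×10⁻⁴ / 1.986018×10⁻⁵ = 29.859 K
T = 29.0 + 29.859 = 58.859 °C

T = 58.9 °C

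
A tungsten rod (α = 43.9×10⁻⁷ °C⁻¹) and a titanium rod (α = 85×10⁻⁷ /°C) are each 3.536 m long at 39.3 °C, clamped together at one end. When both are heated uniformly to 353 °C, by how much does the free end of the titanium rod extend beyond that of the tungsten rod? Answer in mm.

4.56 mm

ΔT = 313.7 K
tungsten: ΔL = 43.9×10⁻⁷ × 3.536 m × 313.7 = 4.8696×10⁻³ m = 4.8696 mm
titanium: ΔL = 85×10⁻⁷ × 3.536 m × 313.7 = 9.4286×10⁻³ m = 9.4286 mm
difference = 9.4286 − 4.8696 = 4.5590 mm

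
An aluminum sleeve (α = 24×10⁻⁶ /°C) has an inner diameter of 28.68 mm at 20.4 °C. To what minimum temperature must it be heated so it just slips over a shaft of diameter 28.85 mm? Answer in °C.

T = 267 °C

Required Δd = 28.85 − 28.68 = 0.17 mm
Δd = αd₀ΔT ⇒ ΔT = Δd/(αd₀) = 0.17 / (24×10⁻⁶ × 28.68) = 246.98 K
T_min = 20.4 + 246.98 = 267.38 °C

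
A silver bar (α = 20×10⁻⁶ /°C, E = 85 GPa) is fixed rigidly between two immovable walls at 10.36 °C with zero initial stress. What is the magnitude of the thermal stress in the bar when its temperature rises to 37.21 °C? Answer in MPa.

Fully constrained: the free strain ε = αΔT is blocked, so σ = Eε = EαΔT.
|ΔT| = 26.85 K
σ = 85.0×10⁹ × 20×10⁻⁶ × 26.85 = 4.56×10⁷ Pa

σ = 45.6 MPa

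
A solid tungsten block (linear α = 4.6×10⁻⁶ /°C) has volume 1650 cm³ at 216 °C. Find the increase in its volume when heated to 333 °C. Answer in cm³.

ΔV = 2.66 cm³

Isotropic solid: β ≈ 3α = 1.4×10⁻⁵ /K; ΔT = 117 K
ΔV = 3αV₀ΔT = 3(4.6×10⁻⁶)(1650)(117) = 2.66 cm³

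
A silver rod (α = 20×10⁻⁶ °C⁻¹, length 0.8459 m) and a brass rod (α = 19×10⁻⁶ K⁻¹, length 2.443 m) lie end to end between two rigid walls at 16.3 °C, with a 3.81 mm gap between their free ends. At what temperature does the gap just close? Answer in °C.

T = 76.5 °C

α₁L₁ = 1.6918×10⁻⁵ m/K, α₂L₂ = 4.6417×10⁻⁵ m/K → total 6.3335×10⁻⁵ m/K
ΔT = g/(α₁L₁+α₂L₂) = 3.81×10⁻³ / 6.3335×10⁻⁵ = 60.156 K
T = 16.3 + 60.156 = 76.456 °C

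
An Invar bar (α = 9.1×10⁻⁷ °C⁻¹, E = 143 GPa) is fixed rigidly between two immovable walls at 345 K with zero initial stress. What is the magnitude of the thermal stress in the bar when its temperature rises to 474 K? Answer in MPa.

Fully constrained: the free strain ε = αΔT is blocked, so σ = Eε = EαΔT.
|ΔT| = 129 K
σ = 143×10⁹ × 9.1×10⁻⁷ × 129 = 1.68×10⁷ Pa

σ = 16.8 MPa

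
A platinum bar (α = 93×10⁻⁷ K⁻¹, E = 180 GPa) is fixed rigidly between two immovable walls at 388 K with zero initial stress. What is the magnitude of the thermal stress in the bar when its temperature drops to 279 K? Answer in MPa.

σ = 182 MPa

Fully constrained: the free strain ε = αΔT is blocked, so σ = Eε = EαΔT.
|ΔT| = 109 K
σ = 180×10⁹ × 93×10⁻⁷ × 109 = 1.82×10⁸ Pa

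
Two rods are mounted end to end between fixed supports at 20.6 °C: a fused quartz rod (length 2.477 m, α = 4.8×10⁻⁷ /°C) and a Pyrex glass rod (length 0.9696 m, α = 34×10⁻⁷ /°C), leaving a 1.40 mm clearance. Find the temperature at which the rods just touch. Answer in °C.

Gap closes when ΔL₁ + ΔL₂ = 1.40 mm = 1.40×10⁻³ m
(α₁L₁ + α₂L₂)ΔT = g
α₁L₁ + α₂L₂ = 4.8×10⁻⁷×2.477 + 34×10⁻⁷×0.9696 = 4.4856×10⁻⁶ m/K
ΔT = 1.40×10⁻³ / 4.4856×10⁻⁶ = 312.11 K
T = 20.6 + 312.11 = 332.71 °C

T = 333 °C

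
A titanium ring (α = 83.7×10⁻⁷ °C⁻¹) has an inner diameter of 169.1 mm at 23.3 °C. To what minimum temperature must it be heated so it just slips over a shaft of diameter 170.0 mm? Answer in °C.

Required Δd = 170.0 − 169.1 = 0.9 mm
Δd = αd₀ΔT ⇒ ΔT = Δd/(αd₀) = 0.9 / (83.7×10⁻⁷ × 169.1) = 635.88 K
T_min = 23.3 + 635.88 = 659.18 °C

T = 659 °C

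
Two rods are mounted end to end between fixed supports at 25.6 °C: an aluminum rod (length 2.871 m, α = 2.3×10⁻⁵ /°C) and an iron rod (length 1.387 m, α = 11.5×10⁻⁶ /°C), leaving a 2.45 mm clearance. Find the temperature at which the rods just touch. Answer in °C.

α₁L₁ = 6.6033×10⁻⁵ m/K, α₂L₂ = 1.59505×10⁻⁵ m/K → total 8.19835×10⁻⁵ m/K
ΔT = g/(α₁L₁+α₂L₂) = 2.45×10⁻³ / 8.19835×10⁻⁵ = 29.884 K
T = 25.6 + 29.884 = 55.484 °C

T = 55.5 °C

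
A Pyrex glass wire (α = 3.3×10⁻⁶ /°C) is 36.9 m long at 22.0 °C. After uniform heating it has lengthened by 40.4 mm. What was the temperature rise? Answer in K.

ΔL = αL₀ΔT ⇒ ΔT = ΔL / (αL₀)
ΔT = 40.4×10⁻³ m / (3.3×10⁻⁶ × 36.9 m) = 331.77 K

ΔT = 332 K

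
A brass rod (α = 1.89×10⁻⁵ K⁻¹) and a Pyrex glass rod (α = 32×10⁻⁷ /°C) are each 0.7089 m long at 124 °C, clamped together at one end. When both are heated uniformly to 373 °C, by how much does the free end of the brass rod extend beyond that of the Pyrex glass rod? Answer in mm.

2.77 mm

ΔT = 249 K
brass: ΔL = 1.89×10⁻⁵ × 0.7089 m × 249 = 3.3362×10⁻³ m = 3.3362 mm
Pyrex glass: ΔL = 32×10⁻⁷ × 0.7089 m × 249 = 5.6485×10⁻⁴ m = 0.56485 mm
difference = 3.3362 − 0.56485 = 2.77135 mm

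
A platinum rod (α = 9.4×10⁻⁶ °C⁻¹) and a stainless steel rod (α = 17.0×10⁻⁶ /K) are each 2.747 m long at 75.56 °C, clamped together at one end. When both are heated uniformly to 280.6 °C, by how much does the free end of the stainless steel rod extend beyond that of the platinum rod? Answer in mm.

ΔT = 205.04 K
platinum: ΔL = 9.4×10⁻⁶ × 2.747 m × 205.04 = 5.2945×10⁻³ m = 5.2945 mm
stainless steel: ΔL = 17.0×10⁻⁶ × 2.747 m × 205.04 = 9.5752×10⁻³ m = 9.5752 mm
difference = 9.5752 − 5.2945 = 4.2807 mm

4.28 mm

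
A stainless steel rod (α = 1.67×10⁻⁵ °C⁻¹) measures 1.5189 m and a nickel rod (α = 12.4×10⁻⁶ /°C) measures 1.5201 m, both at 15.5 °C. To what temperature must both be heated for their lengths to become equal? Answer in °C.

T = 199.7 °C

L₁(1 + α₁ΔT) = L₂(1 + α₂ΔT) ⇒ ΔT = (L₂ − L₁)/(α₁L₁ − α₂L₂)
L₂ − L₁ = 1.5201 − 1.5189 = 1.20×10⁻³ m
α₁L₁ − α₂L₂ = 1.67×10⁻⁵×1.5189 − 12.4×10⁻⁶×1.5201 = 6.51639×10⁻⁶ m/K
ΔT = 1.20×10⁻³ / 6.51639×10⁻⁶ = 184.151 K
T = 15.5 + 184.151 = 199.651 °C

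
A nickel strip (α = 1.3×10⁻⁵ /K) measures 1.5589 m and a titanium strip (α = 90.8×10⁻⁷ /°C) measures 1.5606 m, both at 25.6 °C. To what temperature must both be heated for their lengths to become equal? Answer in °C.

L₁(1 + α₁ΔT) = L₂(1 + α₂ΔT) ⇒ ΔT = (L₂ − L₁)/(α₁L₁ − α₂L₂)
L₂ − L₁ = 1.5606 − 1.5589 = 1.70×10⁻³ m
α₁L₁ − α₂L₂ = 1.3×10⁻⁵×1.5589 − 90.8×10⁻⁷×1.5606 = 6.095452×10⁻⁶ m/K
ΔT = 1.70×10⁻³ / 6.095452×10⁻⁶ = 278.896 K
T = 25.6 + 278.896 = 304.496 °C

T = 304.5 °C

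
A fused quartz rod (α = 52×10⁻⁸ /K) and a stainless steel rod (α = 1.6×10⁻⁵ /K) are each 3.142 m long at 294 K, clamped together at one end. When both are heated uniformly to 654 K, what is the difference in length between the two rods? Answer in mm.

17.5 mm

ΔT = 360 K
fused quartz: ΔL = 52×10⁻⁸ × 3.142 m × 360 = 5.8818×10⁻⁴ m = 0.58818 mm
stainless steel: ΔL = 1.6×10⁻⁵ × 3.142 m × 360 = 1.8098×10⁻² m = 18.098 mm
difference = 18.098 − 0.58818 = 17.50982 mm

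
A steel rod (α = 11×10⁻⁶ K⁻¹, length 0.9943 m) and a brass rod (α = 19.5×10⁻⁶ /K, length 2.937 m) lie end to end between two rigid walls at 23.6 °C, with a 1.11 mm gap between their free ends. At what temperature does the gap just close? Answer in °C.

Gap closes when ΔL₁ + ΔL₂ = 1.11 mm = 1.11×10⁻³ m
(α₁L₁ + α₂L₂)ΔT = g
α₁L₁ + α₂L₂ = 11×10⁻⁶×0.9943 + 19.5×10⁻⁶×2.937 = 6.82088×10⁻⁵ m/K
ΔT = 1.11×10⁻³ / 6.82088×10⁻⁵ = 16.274 K
T = 23.6 + 16.274 = 39.874 °C

T = 39.9 °C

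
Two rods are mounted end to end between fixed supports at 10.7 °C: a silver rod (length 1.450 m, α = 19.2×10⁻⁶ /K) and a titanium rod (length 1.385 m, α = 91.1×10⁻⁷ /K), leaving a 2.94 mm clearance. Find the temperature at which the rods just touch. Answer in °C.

T = 83.4 °C

Gap closes when ΔL₁ + ΔL₂ = 2.94 mm = 2.94×10⁻³ m
(α₁L₁ + α₂L₂)ΔT = g
α₁L₁ + α₂L₂ = 19.2×10⁻⁶×1.450 + 91.1×10⁻⁷×1.385 = 4.045735×10⁻⁵ m/K
ΔT = 2.94×10⁻³ / 4.045735×10⁻⁵ = 72.669 K
T = 10.7 + 72.669 = 83.369 °C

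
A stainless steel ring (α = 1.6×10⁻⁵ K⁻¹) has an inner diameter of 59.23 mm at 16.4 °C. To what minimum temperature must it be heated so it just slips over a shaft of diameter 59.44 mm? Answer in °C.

Required Δd = 59.44 − 59.23 = 0.21 mm
Δd = αd₀ΔT ⇒ ΔT = Δd/(αd₀) = 0.21 / (1.6×10⁻⁵ × 59.23) = 221.59 K
T_min = 16.4 + 221.59 = 237.99 °C

T = 238 °C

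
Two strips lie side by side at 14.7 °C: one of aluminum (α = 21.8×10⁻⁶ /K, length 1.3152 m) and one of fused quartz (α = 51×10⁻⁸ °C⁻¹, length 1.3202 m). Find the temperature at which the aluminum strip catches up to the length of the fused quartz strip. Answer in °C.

Equal length when α₁L₁ΔT − α₂L₂ΔT = L₂ − L₁ = 5.00×10⁻³ m
α₁L₁ = 2.867136×10⁻⁵, α₂L₂ = 6.73302×10⁻⁷ → Δ(αL) = 2.7998058×10⁻⁵ m/K
ΔT = 5.00×10⁻³ / 2.7998058×10⁻⁵ = 178.584 K, so T = 14.7 + 178.584 = 193.284 °C

T = 193.3 °C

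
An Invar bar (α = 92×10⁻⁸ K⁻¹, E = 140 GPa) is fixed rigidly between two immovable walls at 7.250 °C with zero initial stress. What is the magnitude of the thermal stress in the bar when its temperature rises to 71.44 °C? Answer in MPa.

Fully constrained: the free strain ε = αΔT is blocked, so σ = Eε = EαΔT.
|ΔT| = 64.190 K
σ = 140×10⁹ × 92×10⁻⁸ × 64.190 = 8.27×10⁶ Pa

σ = 8.27 MPa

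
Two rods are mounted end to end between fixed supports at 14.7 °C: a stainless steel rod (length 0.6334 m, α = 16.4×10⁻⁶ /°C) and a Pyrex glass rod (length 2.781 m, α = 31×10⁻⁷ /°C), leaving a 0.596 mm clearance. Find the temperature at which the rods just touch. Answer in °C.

T = 46.1 °C

α₁L₁ = 1.038776×10⁻⁵ m/K, α₂L₂ = 8.6211×10⁻⁶ m/K → total 1.900886×10⁻⁵ m/K
ΔT = g/(α₁L₁+α₂L₂) = 5.96×10⁻⁴ / 1.900886×10⁻⁵ = 31.354 K
T = 14.7 + 31.354 = 46.054 °C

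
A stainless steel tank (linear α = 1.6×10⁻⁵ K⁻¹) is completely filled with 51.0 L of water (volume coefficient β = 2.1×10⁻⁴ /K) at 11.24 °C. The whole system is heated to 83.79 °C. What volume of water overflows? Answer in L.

The tank also expands: β_container ≈ 3α = 4.8×10⁻⁵ /K
Net overflow = V₀(β_liq − 3α_cont)ΔT
β − 3α = 2.10×10⁻⁴ − 4.8×10⁻⁵ = 1.62×10⁻⁴ /K; ΔT = 72.55 K
ΔV = 51.0 × 1.62×10⁻⁴ × 72.55 = 0.599 L

0.599 L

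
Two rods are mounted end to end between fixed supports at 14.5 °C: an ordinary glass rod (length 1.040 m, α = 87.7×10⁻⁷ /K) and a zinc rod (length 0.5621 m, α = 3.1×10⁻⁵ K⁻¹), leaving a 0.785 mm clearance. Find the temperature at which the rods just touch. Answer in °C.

T = 44.1 °C

α₁L₁ = 9.1208×10⁻⁶ m/K, α₂L₂ = 1.74251×10⁻⁵ m/K → total 2.65459×10⁻⁵ m/K
ΔT = g/(α₁L₁+α₂L₂) = 7.85×10⁻⁴ / 2.65459×10⁻⁵ = 29.571 K
T = 14.5 + 29.571 = 44.071 °C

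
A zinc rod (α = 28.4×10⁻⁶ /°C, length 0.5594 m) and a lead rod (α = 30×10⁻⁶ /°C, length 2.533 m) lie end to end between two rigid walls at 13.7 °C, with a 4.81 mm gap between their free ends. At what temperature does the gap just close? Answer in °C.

T = 66.1 °C

α₁L₁ = 1.588696×10⁻⁵ m/K, α₂L₂ = 7.599×10⁻⁵ m/K → total 9.187696×10⁻⁵ m/K
ΔT = g/(α₁L₁+α₂L₂) = 4.81×10⁻³ / 9.187696×10⁻⁵ = 52.353 K
T = 13.7 + 52.353 = 66.053 °C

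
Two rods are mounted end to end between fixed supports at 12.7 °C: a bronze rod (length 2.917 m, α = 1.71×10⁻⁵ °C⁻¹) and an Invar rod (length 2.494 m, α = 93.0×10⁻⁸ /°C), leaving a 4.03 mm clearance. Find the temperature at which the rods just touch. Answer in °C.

T = 89.9 °C

Gap closes when ΔL₁ + ΔL₂ = 4.03 mm = 4.03×10⁻³ m
(α₁L₁ + α₂L₂)ΔT = g
α₁L₁ + α₂L₂ = 1.71×10⁻⁵×2.917 + 93.0×10⁻⁸×2.494 = 5.220012×10⁻⁵ m/K
ΔT = 4.03×10⁻³ / 5.220012×10⁻⁵ = 77.203 K
T = 12.7 + 77.203 = 89.903 °C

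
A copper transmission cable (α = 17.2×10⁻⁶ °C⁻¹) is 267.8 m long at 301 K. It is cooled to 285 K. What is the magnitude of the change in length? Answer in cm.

ΔL = 7.37 cm

|ΔT| = |285 − 301| = 16 K
ΔL = αL₀ΔT = (17.2×10⁻⁶)(267.8)(16) = 7.37×10⁻² m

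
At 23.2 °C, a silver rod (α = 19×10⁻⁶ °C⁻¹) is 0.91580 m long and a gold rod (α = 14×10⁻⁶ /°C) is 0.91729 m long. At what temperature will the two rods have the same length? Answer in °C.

L₁(1 + α₁ΔT) = L₂(1 + α₂ΔT) ⇒ ΔT = (L₂ − L₁)/(α₁L₁ − α₂L₂)
L₂ − L₁ = 0.91729 − 0.91580 = 1.49×10⁻³ m
α₁L₁ − α₂L₂ = 19×10⁻⁶×0.91580 − 14×10⁻⁶×0.91729 = 4.55814×10⁻⁶ m/K
ΔT = 1.49×10⁻³ / 4.55814×10⁻⁶ = 326.888 K
T = 23.2 + 326.888 = 350.088 °C

T = 350.1 °C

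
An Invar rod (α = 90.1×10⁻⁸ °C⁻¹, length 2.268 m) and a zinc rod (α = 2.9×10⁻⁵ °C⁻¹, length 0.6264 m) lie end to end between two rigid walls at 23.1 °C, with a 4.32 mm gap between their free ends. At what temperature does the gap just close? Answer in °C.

Gap closes when ΔL₁ + ΔL₂ = 4.32 mm = 4.32×10⁻³ m
(α₁L₁ + α₂L₂)ΔT = g
α₁L₁ + α₂L₂ = 90.1×10⁻⁸×2.268 + 2.9×10⁻⁵×0.6264 = 2.0209068×10⁻⁵ m/K
ΔT = 4.32×10⁻³ / 2.0209068×10⁻⁵ = 213.77 K
T = 23.1 + 213.77 = 236.87 °C

T = 237 °C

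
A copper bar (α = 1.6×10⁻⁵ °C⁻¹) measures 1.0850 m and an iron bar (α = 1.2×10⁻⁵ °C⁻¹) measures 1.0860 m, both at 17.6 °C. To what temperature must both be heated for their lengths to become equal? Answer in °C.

T = 248.7 °C

Equal length when α₁L₁ΔT − α₂L₂ΔT = L₂ − L₁ = 1.00×10⁻³ m
α₁L₁ = 1.736×10⁻⁵, α₂L₂ = 1.3032×10⁻⁵ → Δ(αL) = 4.328×10⁻⁶ m/K
ΔT = 1.00×10⁻³ / 4.328×10⁻⁶ = 231.054 K, so T = 17.6 + 231.054 = 248.654 °C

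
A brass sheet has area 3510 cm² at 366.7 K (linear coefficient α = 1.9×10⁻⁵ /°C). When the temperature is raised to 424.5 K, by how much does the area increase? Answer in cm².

Area coefficient ≈ 2α; |ΔT| = 57.8 K
ΔA = 2αA₀ΔT = 2(1.9×10⁻⁵)(3510)(57.8) = 7.71 cm²

ΔA = 7.71 cm²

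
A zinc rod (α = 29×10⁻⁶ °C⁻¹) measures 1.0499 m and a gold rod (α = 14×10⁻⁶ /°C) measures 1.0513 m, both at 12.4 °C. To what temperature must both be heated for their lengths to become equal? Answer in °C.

Equal length when α₁L₁ΔT − α₂L₂ΔT = L₂ − L₁ = 1.40×10⁻³ m
α₁L₁ = 3.04471×10⁻⁵, α₂L₂ = 1.47182×10⁻⁵ → Δ(αL) = 1.57289×10⁻⁵ m/K
ΔT = 1.40×10⁻³ / 1.57289×10⁻⁵ = 89.008 K, so T = 12.4 + 89.008 = 101.408 °C

T = 101.4 °C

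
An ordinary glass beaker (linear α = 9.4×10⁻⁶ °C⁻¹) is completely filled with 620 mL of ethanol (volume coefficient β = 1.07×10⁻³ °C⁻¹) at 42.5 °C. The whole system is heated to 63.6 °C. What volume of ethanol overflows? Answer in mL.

13.6 mL

The beaker also expands: β_container ≈ 3α = 2.82×10⁻⁵ /K
Net overflow = V₀(β_liq − 3α_cont)ΔT
β − 3α = 1.07×10⁻³ − 2.82×10⁻⁵ = 1.0418×10⁻³ /K; ΔT = 21.1 K
ΔV = 620 × 1.0418×10⁻³ × 21.1 = 13.6 mL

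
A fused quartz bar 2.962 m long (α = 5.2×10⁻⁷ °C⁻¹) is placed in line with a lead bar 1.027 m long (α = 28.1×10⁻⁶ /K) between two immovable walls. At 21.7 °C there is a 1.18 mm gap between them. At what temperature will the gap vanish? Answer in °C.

T = 60.5 °C

α₁L₁ = 1.54024×10⁻⁶ m/K, α₂L₂ = 2.88587×10⁻⁵ m/K → total 3.039894×10⁻⁵ m/K
ΔT = g/(α₁L₁+α₂L₂) = 1.18×10⁻³ / 3.039894×10⁻⁵ = 38.817 K
T = 21.7 + 38.817 = 60.517 °C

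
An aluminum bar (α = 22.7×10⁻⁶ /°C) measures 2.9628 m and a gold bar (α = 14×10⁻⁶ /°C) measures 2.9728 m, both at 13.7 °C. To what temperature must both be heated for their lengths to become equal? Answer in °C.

Equal length when α₁L₁ΔT − α₂L₂ΔT = L₂ − L₁ = 1.00×10⁻² m
α₁L₁ = 6.725556×10⁻⁵, α₂L₂ = 4.16192×10⁻⁵ → Δ(αL) = 2.563636×10⁻⁵ m/K
ΔT = 1.00×10⁻² / 2.563636×10⁻⁵ = 390.071 K, so T = 13.7 + 390.071 = 403.771 °C

T = 403.8 °C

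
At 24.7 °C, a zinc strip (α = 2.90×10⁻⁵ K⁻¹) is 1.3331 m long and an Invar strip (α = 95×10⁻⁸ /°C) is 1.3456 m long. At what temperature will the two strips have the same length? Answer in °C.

L₁(1 + α₁ΔT) = L₂(1 + α₂ΔT) ⇒ ΔT = (L₂ − L₁)/(α₁L₁ − α₂L₂)
L₂ − L₁ = 1.3456 − 1.3331 = 1.25×10⁻² m
α₁L₁ − α₂L₂ = 2.90×10⁻⁵×1.3331 − 95×10⁻⁸×1.3456 = 3.738158×10⁻⁵ m/K
ΔT = 1.25×10⁻² / 3.738158×10⁻⁵ = 334.389 K
T = 24.7 + 334.389 = 359.089 °C

T = 359.1 °C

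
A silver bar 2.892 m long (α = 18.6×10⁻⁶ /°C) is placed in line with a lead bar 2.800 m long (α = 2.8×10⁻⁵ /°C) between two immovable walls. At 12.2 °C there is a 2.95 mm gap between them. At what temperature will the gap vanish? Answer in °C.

Gap closes when ΔL₁ + ΔL₂ = 2.95 mm = 2.95×10⁻³ m
(α₁L₁ + α₂L₂)ΔT = g
α₁L₁ + α₂L₂ = 18.6×10⁻⁶×2.892 + 2.8×10⁻⁵×2.800 = 1.321912×10⁻⁴ m/K
ΔT = 2.95×10⁻³ / 1.321912×10⁻⁴ = 22.316 K
T = 12.2 + 22.316 = 34.516 °C

T = 34.5 °C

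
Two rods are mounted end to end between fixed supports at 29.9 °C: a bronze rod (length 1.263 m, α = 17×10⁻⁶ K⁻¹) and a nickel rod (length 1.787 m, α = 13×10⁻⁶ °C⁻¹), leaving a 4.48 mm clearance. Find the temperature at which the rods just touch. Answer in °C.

T = 130 °C

Gap closes when ΔL₁ + ΔL₂ = 4.48 mm = 4.48×10⁻³ m
(α₁L₁ + α₂L₂)ΔT = g
α₁L₁ + α₂L₂ = 17×10⁻⁶×1.263 + 13×10⁻⁶×1.787 = 4.4702×10⁻⁵ m/K
ΔT = 4.48×10⁻³ / 4.4702×10⁻⁵ = 100.22 K
T = 29.9 + 100.22 = 130.12 °C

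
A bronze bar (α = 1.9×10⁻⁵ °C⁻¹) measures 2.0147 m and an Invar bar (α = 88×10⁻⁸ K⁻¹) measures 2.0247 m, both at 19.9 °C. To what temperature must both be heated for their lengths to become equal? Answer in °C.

T = 293.9 °C

L₁(1 + α₁ΔT) = L₂(1 + α₂ΔT) ⇒ ΔT = (L₂ − L₁)/(α₁L₁ − α₂L₂)
L₂ − L₁ = 2.0247 − 2.0147 = 1.00×10⁻² m
α₁L₁ − α₂L₂ = 1.9×10⁻⁵×2.0147 − 88×10⁻⁸×2.0247 = 3.6497564×10⁻⁵ m/K
ΔT = 1.00×10⁻² / 3.6497564×10⁻⁵ = 273.991 K
T = 19.9 + 273.991 = 293.891 °C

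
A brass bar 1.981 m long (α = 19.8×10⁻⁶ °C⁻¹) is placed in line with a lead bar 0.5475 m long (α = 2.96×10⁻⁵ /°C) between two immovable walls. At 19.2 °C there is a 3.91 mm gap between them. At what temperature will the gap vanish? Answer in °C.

T = 89.7 °C

Gap closes when ΔL₁ + ΔL₂ = 3.91 mm = 3.91×10⁻³ m
(α₁L₁ + α₂L₂)ΔT = g
α₁L₁ + α₂L₂ = 19.8×10⁻⁶×1.981 + 2.96×10⁻⁵×0.5475 = 5.54298×10⁻⁵ m/K
ΔT = 3.91×10⁻³ / 5.54298×10⁻⁵ = 70.540 K
T = 19.2 + 70.540 = 89.740 °C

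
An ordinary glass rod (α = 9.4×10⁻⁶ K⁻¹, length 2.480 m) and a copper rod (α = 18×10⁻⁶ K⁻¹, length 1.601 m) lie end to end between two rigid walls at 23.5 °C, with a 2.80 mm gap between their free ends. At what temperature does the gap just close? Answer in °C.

Gap closes when ΔL₁ + ΔL₂ = 2.80 mm = 2.80×10⁻³ m
(α₁L₁ + α₂L₂)ΔT = g
α₁L₁ + α₂L₂ = 9.4×10⁻⁶×2.480 + 18×10⁻⁶×1.601 = 5.213×10⁻⁵ m/K
ΔT = 2.80×10⁻³ / 5.213×10⁻⁵ = 53.712 K
T = 23.5 + 53.712 = 77.212 °C

T = 77.2 °C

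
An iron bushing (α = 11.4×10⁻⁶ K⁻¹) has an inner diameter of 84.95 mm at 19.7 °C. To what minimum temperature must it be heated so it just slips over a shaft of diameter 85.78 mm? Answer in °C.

Required Δd = 85.78 − 84.95 = 0.83 mm
Δd = αd₀ΔT ⇒ ΔT = Δd/(αd₀) = 0.83 / (11.4×10⁻⁶ × 84.95) = 857.06 K
T_min = 19.7 + 857.06 = 876.76 °C

T = 877 °C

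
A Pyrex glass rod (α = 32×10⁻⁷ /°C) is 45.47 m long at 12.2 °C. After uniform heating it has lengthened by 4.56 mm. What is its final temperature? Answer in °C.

T = 43.5 °C

ΔL = αL₀ΔT ⇒ ΔT = ΔL / (αL₀)
ΔT = 4.56×10⁻³ m / (32×10⁻⁷ × 45.47 m) = 31.339 K
T = 12.2 + 31.339 = 43.539 °C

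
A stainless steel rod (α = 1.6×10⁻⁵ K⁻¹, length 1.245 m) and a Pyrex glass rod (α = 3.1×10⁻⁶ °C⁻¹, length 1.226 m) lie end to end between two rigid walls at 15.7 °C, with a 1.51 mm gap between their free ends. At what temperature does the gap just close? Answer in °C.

T = 79.4 °C

α₁L₁ = 1.992×10⁻⁵ m/K, α₂L₂ = 3.8006×10⁻⁶ m/K → total 2.37206×10⁻⁵ m/K
ΔT = g/(α₁L₁+α₂L₂) = 1.51×10⁻³ / 2.37206×10⁻⁵ = 63.658 K
T = 15.7 + 63.658 = 79.358 °C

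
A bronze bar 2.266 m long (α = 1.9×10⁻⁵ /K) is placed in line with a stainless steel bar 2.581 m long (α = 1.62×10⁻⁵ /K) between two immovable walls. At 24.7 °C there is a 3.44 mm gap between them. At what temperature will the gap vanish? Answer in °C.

Gap closes when ΔL₁ + ΔL₂ = 3.44 mm = 3.44×10⁻³ m
(α₁L₁ + α₂L₂)ΔT = g
α₁L₁ + α₂L₂ = 1.9×10⁻⁵×2.266 + 1.62×10⁻⁵×2.581 = 8.48662×10⁻⁵ m/K
ΔT = 3.44×10⁻³ / 8.48662×10⁻⁵ = 40.534 K
T = 24.7 + 40.534 = 65.234 °C

T = 65.2 °C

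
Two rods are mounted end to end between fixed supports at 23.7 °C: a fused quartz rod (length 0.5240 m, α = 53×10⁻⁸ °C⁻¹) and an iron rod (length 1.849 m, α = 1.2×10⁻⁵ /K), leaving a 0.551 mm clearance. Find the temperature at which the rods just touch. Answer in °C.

T = 48.2 °C

Gap closes when ΔL₁ + ΔL₂ = 0.551 mm = 5.51×10⁻⁴ m
(α₁L₁ + α₂L₂)ΔT = g
α₁L₁ + α₂L₂ = 53×10⁻⁸×0.5240 + 1.2×10⁻⁵×1.849 = 2.246572×10⁻⁵ m/K
ΔT = 5.51×10⁻⁴ / 2.246572×10⁻⁵ = 24.526 K
T = 23.7 + 24.526 = 48.226 °C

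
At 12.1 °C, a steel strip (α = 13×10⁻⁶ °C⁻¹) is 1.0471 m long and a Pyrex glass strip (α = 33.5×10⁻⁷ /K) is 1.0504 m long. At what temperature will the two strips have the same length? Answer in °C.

L₁(1 + α₁ΔT) = L₂(1 + α₂ΔT) ⇒ ΔT = (L₂ − L₁)/(α₁L₁ − α₂L₂)
L₂ − L₁ = 1.0504 − 1.0471 = 3.30×10⁻³ m
α₁L₁ − α₂L₂ = 13×10⁻⁶×1.0471 − 33.5×10⁻⁷×1.0504 = 1.009346×10⁻⁵ m/K
ΔT = 3.30×10⁻³ / 1.009346×10⁻⁵ = 326.944 K
T = 12.1 + 326.944 = 339.044 °C

T = 339.0 °C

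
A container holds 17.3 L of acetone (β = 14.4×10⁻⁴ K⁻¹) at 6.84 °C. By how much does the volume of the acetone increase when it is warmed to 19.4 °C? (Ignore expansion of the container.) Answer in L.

ΔV = 0.313 L

|ΔT| = |19.4 − 6.84| = 12.56 K
ΔV = βV₀ΔT = (14.4×10⁻⁴)(17.3)(12.56) = 0.313 L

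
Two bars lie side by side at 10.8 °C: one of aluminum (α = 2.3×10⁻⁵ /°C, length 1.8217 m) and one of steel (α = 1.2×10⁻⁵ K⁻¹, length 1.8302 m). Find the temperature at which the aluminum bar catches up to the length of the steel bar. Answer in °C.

L₁(1 + α₁ΔT) = L₂(1 + α₂ΔT) ⇒ ΔT = (L₂ − L₁)/(α₁L₁ − α₂L₂)
L₂ − L₁ = 1.8302 − 1.8217 = 8.50×10⁻³ m
α₁L₁ − α₂L₂ = 2.3×10⁻⁵×1.8217 − 1.2×10⁻⁵×1.8302 = 1.99367×10⁻⁵ m/K
ΔT = 8.50×10⁻³ / 1.99367×10⁻⁵ = 426.349 K
T = 10.8 + 426.349 = 437.149 °C

T = 437.1 °C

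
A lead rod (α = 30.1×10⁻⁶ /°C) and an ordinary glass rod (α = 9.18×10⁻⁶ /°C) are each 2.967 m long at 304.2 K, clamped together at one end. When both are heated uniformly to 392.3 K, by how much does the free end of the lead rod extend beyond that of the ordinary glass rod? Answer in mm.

5.47 mm

ΔT = 88.1 K
lead: ΔL = 30.1×10⁻⁶ × 2.967 m × 88.1 = 7.8679×10⁻³ m = 7.8679 mm
ordinary glass: ΔL = 9.18×10⁻⁶ × 2.967 m × 88.1 = 2.3996×10⁻³ m = 2.3996 mm
difference = 7.8679 − 2.3996 = 5.4683 mm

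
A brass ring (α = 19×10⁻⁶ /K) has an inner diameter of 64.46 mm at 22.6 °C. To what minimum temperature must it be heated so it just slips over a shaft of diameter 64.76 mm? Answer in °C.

Required Δd = 64.76 − 64.46 = 0.30 mm
Δd = αd₀ΔT ⇒ ΔT = Δd/(αd₀) = 0.30 / (19×10⁻⁶ × 64.46) = 244.95 K
T_min = 22.6 + 244.95 = 267.55 °C

T = 268 °C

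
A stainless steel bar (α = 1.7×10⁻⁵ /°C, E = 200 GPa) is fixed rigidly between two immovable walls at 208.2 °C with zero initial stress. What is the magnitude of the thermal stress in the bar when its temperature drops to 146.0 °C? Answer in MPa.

Fully constrained: the free strain ε = αΔT is blocked, so σ = Eε = EαΔT.
|ΔT| = 62.2 K
σ = 200×10⁹ × 1.7×10⁻⁵ × 62.2 = 2.11×10⁸ Pa

σ = 211 MPa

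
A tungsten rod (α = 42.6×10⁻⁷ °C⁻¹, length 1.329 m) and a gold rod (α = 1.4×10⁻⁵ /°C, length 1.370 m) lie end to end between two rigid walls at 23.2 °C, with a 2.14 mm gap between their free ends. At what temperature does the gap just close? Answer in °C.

T = 109 °C

Gap closes when ΔL₁ + ΔL₂ = 2.14 mm = 2.14×10⁻³ m
(α₁L₁ + α₂L₂)ΔT = g
α₁L₁ + α₂L₂ = 42.6×10⁻⁷×1.329 + 1.4×10⁻⁵×1.370 = 2.484154×10⁻⁵ m/K
ΔT = 2.14×10⁻³ / 2.484154×10⁻⁵ = 86.15 K
T = 23.2 + 86.15 = 109.35 °C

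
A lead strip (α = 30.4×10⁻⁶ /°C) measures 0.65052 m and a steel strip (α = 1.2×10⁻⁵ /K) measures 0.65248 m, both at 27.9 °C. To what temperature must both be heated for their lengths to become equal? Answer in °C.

Equal length when α₁L₁ΔT − α₂L₂ΔT = L₂ − L₁ = 1.96×10⁻³ m
α₁L₁ = 1.9775808×10⁻⁵, α₂L₂ = 7.82976×10⁻⁶ → Δ(αL) = 1.1946048×10⁻⁵ m/K
ΔT = 1.96×10⁻³ / 1.1946048×10⁻⁵ = 164.071 K, so T = 27.9 + 164.071 = 191.971 °C

T = 192.0 °C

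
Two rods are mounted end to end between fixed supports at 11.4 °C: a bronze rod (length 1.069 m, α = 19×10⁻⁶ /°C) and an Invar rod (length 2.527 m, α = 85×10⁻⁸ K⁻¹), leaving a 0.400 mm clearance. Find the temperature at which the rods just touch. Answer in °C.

T = 29.2 °C

Gap closes when ΔL₁ + ΔL₂ = 0.400 mm = 4.00×10⁻⁴ m
(α₁L₁ + α₂L₂)ΔT = g
α₁L₁ + α₂L₂ = 19×10⁻⁶×1.069 + 85×10⁻⁸×2.527 = 2.245895×10⁻⁵ m/K
ΔT = 4.00×10⁻⁴ / 2.245895×10⁻⁵ = 17.810 K
T = 11.4 + 17.810 = 29.210 °C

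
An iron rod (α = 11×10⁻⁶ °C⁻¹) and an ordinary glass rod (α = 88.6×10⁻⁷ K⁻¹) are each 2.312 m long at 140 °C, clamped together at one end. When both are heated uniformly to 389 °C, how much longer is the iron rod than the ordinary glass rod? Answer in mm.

1.23 mm

ΔT = 249 K
iron: ΔL = 11×10⁻⁶ × 2.312 m × 249 = 6.3326×10⁻³ m = 6.3326 mm
ordinary glass: ΔL = 88.6×10⁻⁷ × 2.312 m × 249 = 5.1006×10⁻³ m = 5.1006 mm
difference = 6.3326 − 5.1006 = 1.2320 mm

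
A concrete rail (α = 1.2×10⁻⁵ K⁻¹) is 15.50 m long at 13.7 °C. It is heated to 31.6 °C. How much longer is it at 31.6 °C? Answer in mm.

|ΔT| = |31.6 − 13.7| = 17.9 K
ΔL = αL₀ΔT = (1.2×10⁻⁵)(15.50)(17.9) = 3.33×10⁻³ m

ΔL = 3.33 mm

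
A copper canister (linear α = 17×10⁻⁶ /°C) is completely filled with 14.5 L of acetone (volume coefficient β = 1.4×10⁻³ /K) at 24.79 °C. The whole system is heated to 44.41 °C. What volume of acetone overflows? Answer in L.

0.384 L

The canister also expands: β_container ≈ 3α = 5.1×10⁻⁵ /K
Net overflow = V₀(β_liq − 3α_cont)ΔT
β − 3α = 1.40×10⁻³ − 5.1×10⁻⁵ = 1.349×10⁻³ /K; ΔT = 19.62 K
ΔV = 14.5 × 1.349×10⁻³ × 19.62 = 0.384 L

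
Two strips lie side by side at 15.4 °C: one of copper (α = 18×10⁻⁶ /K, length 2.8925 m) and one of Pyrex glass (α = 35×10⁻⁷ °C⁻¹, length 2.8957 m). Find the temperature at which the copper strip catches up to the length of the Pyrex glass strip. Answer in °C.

L₁(1 + α₁ΔT) = L₂(1 + α₂ΔT) ⇒ ΔT = (L₂ − L₁)/(α₁L₁ − α₂L₂)
L₂ − L₁ = 2.8957 − 2.8925 = 3.20×10⁻³ m
α₁L₁ − α₂L₂ = 18×10⁻⁶×2.8925 − 35×10⁻⁷×2.8957 = 4.193005×10⁻⁵ m/K
ΔT = 3.20×10⁻³ / 4.193005×10⁻⁵ = 76.3176 K
T = 15.4 + 76.3176 = 91.7176 °C

T = 91.72 °C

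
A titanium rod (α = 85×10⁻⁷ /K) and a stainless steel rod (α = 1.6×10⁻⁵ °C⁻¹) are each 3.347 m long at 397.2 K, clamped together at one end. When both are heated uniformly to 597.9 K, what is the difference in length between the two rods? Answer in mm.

5.04 mm

ΔT = 200.7 K
titanium: ΔL = 85×10⁻⁷ × 3.347 m × 200.7 = 5.7098×10⁻³ m = 5.7098 mm
stainless steel: ΔL = 1.6×10⁻⁵ × 3.347 m × 200.7 = 1.0748×10⁻² m = 10.748 mm
difference = 10.748 − 5.7098 = 5.0382 mm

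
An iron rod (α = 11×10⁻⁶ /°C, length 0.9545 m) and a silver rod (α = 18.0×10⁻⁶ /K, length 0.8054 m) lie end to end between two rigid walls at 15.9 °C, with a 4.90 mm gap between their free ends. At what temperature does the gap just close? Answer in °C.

T = 212 °C

α₁L₁ = 1.04995×10⁻⁵ m/K, α₂L₂ = 1.44972×10⁻⁵ m/K → total 2.49967×10⁻⁵ m/K
ΔT = g/(α₁L₁+α₂L₂) = 4.90×10⁻³ / 2.49967×10⁻⁵ = 196.03 K
T = 15.9 + 196.03 = 211.93 °C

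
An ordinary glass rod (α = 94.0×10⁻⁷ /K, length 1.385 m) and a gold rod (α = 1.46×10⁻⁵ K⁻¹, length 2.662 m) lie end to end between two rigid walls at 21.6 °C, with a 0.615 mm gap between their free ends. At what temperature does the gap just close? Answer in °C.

T = 33.5 °C

α₁L₁ = 1.3019×10⁻⁵ m/K, α₂L₂ = 3.88652×10⁻⁵ m/K → total 5.18842×10⁻⁵ m/K
ΔT = g/(α₁L₁+α₂L₂) = 6.15×10⁻⁴ / 5.18842×10⁻⁵ = 11.853 K
T = 21.6 + 11.853 = 33.453 °C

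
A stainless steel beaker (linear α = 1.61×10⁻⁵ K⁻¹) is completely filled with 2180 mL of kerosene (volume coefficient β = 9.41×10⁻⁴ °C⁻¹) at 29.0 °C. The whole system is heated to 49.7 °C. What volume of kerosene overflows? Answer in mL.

40.3 mL

The beaker also expands: β_container ≈ 3α = 4.83×10⁻⁵ /K
Net overflow = V₀(β_liq − 3α_cont)ΔT
β − 3α = 9.41×10⁻⁴ − 4.83×10⁻⁵ = 8.927×10⁻⁴ /K; ΔT = 20.7 K
ΔV = 2180 × 8.927×10⁻⁴ × 20.7 = 40.3 mL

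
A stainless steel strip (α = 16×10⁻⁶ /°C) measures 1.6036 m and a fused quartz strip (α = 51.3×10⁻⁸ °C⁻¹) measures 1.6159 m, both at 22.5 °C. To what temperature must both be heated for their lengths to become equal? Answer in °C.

T = 517.9 °C

L₁(1 + α₁ΔT) = L₂(1 + α₂ΔT) ⇒ ΔT = (L₂ − L₁)/(α₁L₁ − α₂L₂)
L₂ − L₁ = 1.6159 − 1.6036 = 1.23×10⁻² m
α₁L₁ − α₂L₂ = 16×10⁻⁶×1.6036 − 51.3×10⁻⁸×1.6159 = 2.48286433×10⁻⁵ m/K
ΔT = 1.23×10⁻² / 2.48286433×10⁻⁵ = 495.396 K
T = 22.5 + 495.396 = 517.896 °C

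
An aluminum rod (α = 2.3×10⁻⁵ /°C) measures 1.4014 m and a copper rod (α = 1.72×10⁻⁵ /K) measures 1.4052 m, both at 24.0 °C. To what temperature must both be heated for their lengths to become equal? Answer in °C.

L₁(1 + α₁ΔT) = L₂(1 + α₂ΔT) ⇒ ΔT = (L₂ − L₁)/(α₁L₁ − α₂L₂)
L₂ − L₁ = 1.4052 − 1.4014 = 3.80×10⁻³ m
α₁L₁ − α₂L₂ = 2.3×10⁻⁵×1.4014 − 1.72×10⁻⁵×1.4052 = 8.06276×10⁻⁶ m/K
ΔT = 3.80×10⁻³ / 8.06276×10⁻⁶ = 471.303 K
T = 24.0 + 471.303 = 495.303 °C

T = 495.3 °C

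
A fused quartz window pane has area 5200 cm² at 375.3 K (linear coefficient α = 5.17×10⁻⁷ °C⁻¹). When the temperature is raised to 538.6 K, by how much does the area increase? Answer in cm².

Area coefficient ≈ 2α; |ΔT| = 163.3 K
ΔA = 2αA₀ΔT = 2(5.17×10⁻⁷)(5200)(163.3) = 0.878 cm²

ΔA = 0.878 cm²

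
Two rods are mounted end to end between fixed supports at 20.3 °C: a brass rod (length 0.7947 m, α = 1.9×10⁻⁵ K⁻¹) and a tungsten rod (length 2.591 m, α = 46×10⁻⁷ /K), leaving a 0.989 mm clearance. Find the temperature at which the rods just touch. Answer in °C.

T = 56.9 °C

Gap closes when ΔL₁ + ΔL₂ = 0.989 mm = 9.89×10⁻⁴ m
(α₁L₁ + α₂L₂)ΔT = g
α₁L₁ + α₂L₂ = 1.9×10⁻⁵×0.7947 + 46×10⁻⁷×2.591 = 2.70179×10⁻⁵ m/K
ΔT = 9.89×10⁻⁴ / 2.70179×10⁻⁵ = 36.605 K
T = 20.3 + 36.605 = 56.905 °C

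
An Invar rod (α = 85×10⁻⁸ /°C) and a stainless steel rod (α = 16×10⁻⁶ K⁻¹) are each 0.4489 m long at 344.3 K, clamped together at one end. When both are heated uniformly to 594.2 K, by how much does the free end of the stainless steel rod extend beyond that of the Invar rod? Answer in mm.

ΔT = 249.9 K
Invar: ΔL = 85×10⁻⁸ × 0.4489 m × 249.9 = 9.5353×10⁻⁵ m = 0.095353 mm
stainless steel: ΔL = 16×10⁻⁶ × 0.4489 m × 249.9 = 1.7949×10⁻³ m = 1.7949 mm
difference = 1.7949 − 0.095353 = 1.699547 mm

1.70 mm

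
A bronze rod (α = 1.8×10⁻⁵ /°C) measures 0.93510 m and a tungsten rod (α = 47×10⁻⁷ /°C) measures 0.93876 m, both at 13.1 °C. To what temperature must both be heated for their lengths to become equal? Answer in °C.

T = 307.8 °C

Equal length when α₁L₁ΔT − α₂L₂ΔT = L₂ − L₁ = 3.66×10⁻³ m
α₁L₁ = 1.68318×10⁻⁵, α₂L₂ = 4.412172×10⁻⁶ → Δ(αL) = 1.2419628×10⁻⁵ m/K
ΔT = 3.66×10⁻³ / 1.2419628×10⁻⁵ = 294.695 K, so T = 13.1 + 294.695 = 307.795 °C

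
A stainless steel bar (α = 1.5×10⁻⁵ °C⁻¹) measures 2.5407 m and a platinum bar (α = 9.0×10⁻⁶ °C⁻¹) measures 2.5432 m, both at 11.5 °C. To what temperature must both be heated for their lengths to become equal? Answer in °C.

T = 175.7 °C

Equal length when α₁L₁ΔT − α₂L₂ΔT = L₂ − L₁ = 2.50×10⁻³ m
α₁L₁ = 3.81105×10⁻⁵, α₂L₂ = 2.28888×10⁻⁵ → Δ(αL) = 1.52217×10⁻⁵ m/K
ΔT = 2.50×10⁻³ / 1.52217×10⁻⁵ = 164.239 K, so T = 11.5 + 164.239 = 175.739 °C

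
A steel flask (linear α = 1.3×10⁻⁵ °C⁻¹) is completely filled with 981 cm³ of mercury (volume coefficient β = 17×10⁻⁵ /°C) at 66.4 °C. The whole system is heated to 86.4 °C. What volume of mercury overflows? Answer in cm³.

The flask also expands: β_container ≈ 3α = 3.9×10⁻⁵ /K
Net overflow = V₀(β_liq − 3α_cont)ΔT
β − 3α = 1.70×10⁻⁴ − 3.9×10⁻⁵ = 1.31×10⁻⁴ /K; ΔT = 20.0 K
ΔV = 981 × 1.31×10⁻⁴ × 20.0 = 2.57 cm³

2.57 cm³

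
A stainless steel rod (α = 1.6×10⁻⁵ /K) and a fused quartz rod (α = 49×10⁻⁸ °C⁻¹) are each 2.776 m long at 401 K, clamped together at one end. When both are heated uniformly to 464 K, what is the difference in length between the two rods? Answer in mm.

2.71 mm

ΔT = 63 K
stainless steel: ΔL = 1.6×10⁻⁵ × 2.776 m × 63 = 2.7982×10⁻³ m = 2.7982 mm
fused quartz: ΔL = 49×10⁻⁸ × 2.776 m × 63 = 8.5695×10⁻⁵ m = 0.085695 mm
difference = 2.7982 − 0.085695 = 2.712505 mm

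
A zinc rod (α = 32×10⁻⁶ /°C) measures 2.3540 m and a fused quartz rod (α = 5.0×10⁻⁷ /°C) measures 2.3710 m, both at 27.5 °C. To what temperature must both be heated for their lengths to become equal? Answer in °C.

T = 256.8 °C

L₁(1 + α₁ΔT) = L₂(1 + α₂ΔT) ⇒ ΔT = (L₂ − L₁)/(α₁L₁ − α₂L₂)
L₂ − L₁ = 2.3710 − 2.3540 = 1.70×10⁻² m
α₁L₁ − α₂L₂ = 32×10⁻⁶×2.3540 − 5.0×10⁻⁷×2.3710 = 7.41425×10⁻⁵ m/K
ΔT = 1.70×10⁻² / 7.41425×10⁻⁵ = 229.288 K
T = 27.5 + 229.288 = 256.788 °C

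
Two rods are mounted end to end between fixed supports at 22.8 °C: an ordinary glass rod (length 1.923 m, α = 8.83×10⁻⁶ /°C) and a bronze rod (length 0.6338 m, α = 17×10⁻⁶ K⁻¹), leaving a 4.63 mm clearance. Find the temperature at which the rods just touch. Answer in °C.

T = 190 °C

α₁L₁ = 1.698009×10⁻⁵ m/K, α₂L₂ = 1.07746×10⁻⁵ m/K → total 2.775469×10⁻⁵ m/K
ΔT = g/(α₁L₁+α₂L₂) = 4.63×10⁻³ / 2.775469×10⁻⁵ = 166.82 K
T = 22.8 + 166.82 = 189.62 °C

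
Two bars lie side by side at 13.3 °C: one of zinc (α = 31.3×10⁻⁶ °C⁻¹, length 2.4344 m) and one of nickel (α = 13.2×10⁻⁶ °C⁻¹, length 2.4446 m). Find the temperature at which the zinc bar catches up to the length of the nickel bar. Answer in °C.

L₁(1 + α₁ΔT) = L₂(1 + α₂ΔT) ⇒ ΔT = (L₂ − L₁)/(α₁L₁ − α₂L₂)
L₂ − L₁ = 2.4446 − 2.4344 = 1.02×10⁻² m
α₁L₁ − α₂L₂ = 31.3×10⁻⁶×2.4344 − 13.2×10⁻⁶×2.4446 = 4.3928×10⁻⁵ m/K
ΔT = 1.02×10⁻² / 4.3928×10⁻⁵ = 232.198 K
T = 13.3 + 232.198 = 245.498 °C

T = 245.5 °C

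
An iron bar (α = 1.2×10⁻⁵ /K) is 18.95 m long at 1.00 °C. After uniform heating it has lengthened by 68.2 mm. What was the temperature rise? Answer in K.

ΔL = αL₀ΔT ⇒ ΔT = ΔL / (αL₀)
ΔT = 68.2×10⁻³ m / (1.2×10⁻⁵ × 18.95 m) = 299.91 K

ΔT = 300 K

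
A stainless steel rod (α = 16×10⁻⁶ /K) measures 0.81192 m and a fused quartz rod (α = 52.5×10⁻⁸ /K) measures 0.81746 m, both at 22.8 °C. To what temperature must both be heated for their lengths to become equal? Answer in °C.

Equal length when α₁L₁ΔT − α₂L₂ΔT = L₂ − L₁ = 5.54×10⁻³ m
α₁L₁ = 1.299072×10⁻⁵, α₂L₂ = 4.291665×10⁻⁷ → Δ(αL) = 1.25615535×10⁻⁵ m/K
ΔT = 5.54×10⁻³ / 1.25615535×10⁻⁵ = 441.028 K, so T = 22.8 + 441.028 = 463.828 °C

T = 463.8 °C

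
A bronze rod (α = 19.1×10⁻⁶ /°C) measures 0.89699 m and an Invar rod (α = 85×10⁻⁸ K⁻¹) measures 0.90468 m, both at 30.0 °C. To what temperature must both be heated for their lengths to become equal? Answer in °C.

Equal length when α₁L₁ΔT − α₂L₂ΔT = L₂ − L₁ = 7.69×10⁻³ m
α₁L₁ = 1.7132509×10⁻⁵, α₂L₂ = 7.68978×10⁻⁷ → Δ(αL) = 1.6363531×10⁻⁵ m/K
ΔT = 7.69×10⁻³ / 1.6363531×10⁻⁵ = 469.947 K, so T = 30.0 + 469.947 = 499.947 °C

T = 499.9 °C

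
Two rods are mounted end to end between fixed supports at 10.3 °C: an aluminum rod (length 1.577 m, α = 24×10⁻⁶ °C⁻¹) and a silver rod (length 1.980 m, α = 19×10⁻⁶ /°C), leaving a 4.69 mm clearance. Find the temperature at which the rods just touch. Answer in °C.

α₁L₁ = 3.7848×10⁻⁵ m/K, α₂L₂ = 3.762×10⁻⁵ m/K → total 7.5468×10⁻⁵ m/K
ΔT = g/(α₁L₁+α₂L₂) = 4.69×10⁻³ / 7.5468×10⁻⁵ = 62.146 K
T = 10.3 + 62.146 = 72.446 °C

T = 72.4 °C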